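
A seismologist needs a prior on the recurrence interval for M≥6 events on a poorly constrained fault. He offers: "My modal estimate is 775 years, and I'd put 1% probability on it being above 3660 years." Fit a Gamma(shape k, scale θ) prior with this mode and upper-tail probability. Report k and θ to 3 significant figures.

k ≈ 2.65, θ ≈ 468

Gamma(k,θ) with k>1 has mode (k−1)θ, so θ = 775/(k−1).
Need P(X < 3660) = 0.99 with θ tied to k this way. Start at k = 2, θ = 775: P(X<3660) ≈ 0.949.
Too low — raise k to concentrate. Iterating converges to k ≈ 2.65.
Then θ = 775/(2.65−1) ≈ 468.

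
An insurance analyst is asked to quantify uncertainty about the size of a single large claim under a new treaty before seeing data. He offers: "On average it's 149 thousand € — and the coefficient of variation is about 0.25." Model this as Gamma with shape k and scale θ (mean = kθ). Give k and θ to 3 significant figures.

k ≈ 16, θ ≈ 9.31

For Gamma(k, scale θ): mean = kθ, variance = kθ², so CV = 1/√k.
CV = 0.25, hence k = 1/CV² = 16.
Then θ = mean/k = 149/16 = 9.31.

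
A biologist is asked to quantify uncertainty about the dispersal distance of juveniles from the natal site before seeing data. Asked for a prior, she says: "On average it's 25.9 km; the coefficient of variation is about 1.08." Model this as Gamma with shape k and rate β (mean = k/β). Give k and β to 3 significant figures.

For Gamma(k, rate β): mean = k/β, variance = k/β², so CV = 1/√k.
CV = 1.08, hence k = 1/CV² = 0.857.
Then β = k/mean = 0.857/25.9 = 0.0331.

k ≈ 0.857, β ≈ 0.0331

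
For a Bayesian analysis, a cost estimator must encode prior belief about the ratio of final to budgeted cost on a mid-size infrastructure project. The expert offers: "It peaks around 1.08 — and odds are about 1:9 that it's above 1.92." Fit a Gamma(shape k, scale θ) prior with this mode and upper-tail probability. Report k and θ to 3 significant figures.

k ≈ 6.75, θ ≈ 0.188

Gamma(k,θ) with k>1 has mode (k−1)θ, so θ = 1.08/(k−1).
Need P(X < 1.92) = 0.9 with θ tied to k this way. Start at k = 2, θ = 1.08: P(X<1.92) ≈ 0.531.
Too low — raise k to concentrate. Iterating converges to k ≈ 6.75.
Then θ = 1.08/(6.75−1) ≈ 0.188.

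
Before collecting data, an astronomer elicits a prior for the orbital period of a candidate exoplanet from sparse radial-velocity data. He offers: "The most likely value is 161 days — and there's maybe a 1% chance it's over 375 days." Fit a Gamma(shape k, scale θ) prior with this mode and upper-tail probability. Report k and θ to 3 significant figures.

k ≈ 7.67, θ ≈ 24.2

Gamma(k,θ) with k>1 has mode (k−1)θ, so θ = 161/(k−1).
Need P(X < 375) = 0.99 with θ tied to k this way. Start at k = 2, θ = 161: P(X<375) ≈ 0.676.
Too low — raise k to concentrate. Iterating converges to k ≈ 7.67.
Then θ = 161/(7.67−1) ≈ 24.2.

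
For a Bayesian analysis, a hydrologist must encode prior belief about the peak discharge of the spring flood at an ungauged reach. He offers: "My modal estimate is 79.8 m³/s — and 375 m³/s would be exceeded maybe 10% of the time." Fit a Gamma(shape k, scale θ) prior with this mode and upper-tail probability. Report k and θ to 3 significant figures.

k ≈ 1.75, θ ≈ 107

Gamma(k,θ) with k>1 has mode (k−1)θ, so θ = 79.8/(k−1).
Need P(X < 375) = 0.9 with θ tied to k this way. Start at k = 2, θ = 79.8: P(X<375) ≈ 0.948.
Too high — lower k to spread out. Iterating converges to k ≈ 1.75.
Then θ = 79.8/(1.75−1) ≈ 107.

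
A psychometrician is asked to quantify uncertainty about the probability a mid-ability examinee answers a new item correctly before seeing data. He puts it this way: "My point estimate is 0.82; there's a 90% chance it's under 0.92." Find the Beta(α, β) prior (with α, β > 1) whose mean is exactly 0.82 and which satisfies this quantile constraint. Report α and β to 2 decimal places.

α ≈ 16.23, β ≈ 3.56

With mean 0.82 fixed, write α = 0.82s, β = 0.18s where s = α+β.
Need P(θ < 0.92) = 0.9 under Beta(0.82s, 0.18s). Normal approximation: (q−m)/√(m(1−m)/s) ≈ z_{0.9} = 1.28, so s ≈ 0.82·0.18·(1.28)²/(0.92−0.82)² = 24.2.
At s = 24.2: P(θ<0.92) ≈ 0.926. Adjusting to match 0.9 gives s ≈ 19.79.
So α = 0.82·19.79 ≈ 16.23, β = 0.18·19.79 ≈ 3.56.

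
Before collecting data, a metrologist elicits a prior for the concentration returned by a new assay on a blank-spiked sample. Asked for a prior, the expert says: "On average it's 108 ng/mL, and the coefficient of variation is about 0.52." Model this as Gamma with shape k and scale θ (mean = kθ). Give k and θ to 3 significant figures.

For Gamma(k, scale θ): mean = kθ, variance = kθ², so CV = 1/√k.
CV = 0.52, hence k = 1/CV² = 3.7.
Then θ = mean/k = 108/3.7 = 29.2.

k ≈ 3.7, θ ≈ 29.2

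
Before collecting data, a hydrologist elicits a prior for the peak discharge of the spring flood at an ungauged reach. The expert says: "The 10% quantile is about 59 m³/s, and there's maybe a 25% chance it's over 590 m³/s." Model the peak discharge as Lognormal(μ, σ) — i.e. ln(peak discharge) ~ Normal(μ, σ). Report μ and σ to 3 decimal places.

If T ~ Lognormal(μ,σ) then ln T ~ Normal(μ,σ), so the p-quantile of ln T is μ + z_p·σ.
ln(59) = 4.078 and ln(590) = 6.38; z_{0.1} = -1.282, z_{0.75} = 0.6745.
σ = (6.38 − 4.078)/(0.6745 − (-1.282)) = 1.177.
μ = 4.078 − (-1.282)·1.177 = 5.586.

μ ≈ 5.586, σ ≈ 1.177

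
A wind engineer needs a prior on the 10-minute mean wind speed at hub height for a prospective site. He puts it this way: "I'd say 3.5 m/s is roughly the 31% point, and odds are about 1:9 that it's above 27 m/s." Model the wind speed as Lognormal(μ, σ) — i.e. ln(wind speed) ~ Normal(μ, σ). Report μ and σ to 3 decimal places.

If T ~ Lognormal(μ,σ) then ln T ~ Normal(μ,σ), so the p-quantile of ln T is μ + z_p·σ.
ln(3.5) = 1.253 and ln(27) = 3.296; z_{0.31} = -0.4959, z_{0.9} = 1.282.
σ = (3.296 − 1.253)/(1.282 − (-0.4959)) = 1.149.
μ = 1.253 − (-0.4959)·1.149 = 1.823.

μ ≈ 1.823, σ ≈ 1.149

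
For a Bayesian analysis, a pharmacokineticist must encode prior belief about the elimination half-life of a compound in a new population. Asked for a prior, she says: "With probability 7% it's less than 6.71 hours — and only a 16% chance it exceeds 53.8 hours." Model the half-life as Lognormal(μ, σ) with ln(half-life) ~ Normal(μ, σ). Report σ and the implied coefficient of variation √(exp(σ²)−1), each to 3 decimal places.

σ ≈ 0.843, CV ≈ 1.017

If T ~ Lognormal(μ,σ) then ln T ~ Normal(μ,σ), so the p-quantile of ln T is μ + z_p·σ.
ln(6.71) = 1.904 and ln(53.8) = 3.985; z_{0.07} = -1.476, z_{0.84} = 0.9945.
σ = (3.985 − 1.904)/(0.9945 − (-1.476)) = 0.843.
μ = 1.904 − (-1.476)·0.843 = 3.147.
CV = √(exp(σ²)−1) = √(exp(0.7101)−1) = 1.017.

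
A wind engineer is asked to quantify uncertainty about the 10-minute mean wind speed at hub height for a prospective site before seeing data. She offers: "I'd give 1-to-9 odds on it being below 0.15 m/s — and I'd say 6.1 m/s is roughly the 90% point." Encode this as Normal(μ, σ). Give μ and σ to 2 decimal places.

μ = 3.12, σ = 2.32

For Normal(μ,σ), the p-quantile is μ + z_p·σ. Here z_{0.1} = -1.282, z_{0.9} = 1.282.
So 0.15 = μ − 1.282σ and 6.1 = μ + 1.282σ.
Subtracting: σ = (6.1 − 0.15)/(1.282 − (-1.282)) = 2.32.
Then μ = 0.15 − (-1.282)·2.32 = 3.12.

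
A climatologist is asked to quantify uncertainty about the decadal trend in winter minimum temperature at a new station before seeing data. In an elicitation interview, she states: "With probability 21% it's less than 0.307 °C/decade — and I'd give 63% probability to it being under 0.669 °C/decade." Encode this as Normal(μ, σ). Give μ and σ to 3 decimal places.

μ = 0.563, σ = 0.318

The p-quantile of Normal(μ,σ) is μ + z_p·σ, with z_{0.21} = -0.8064 and z_{0.63} = 0.3319.
Eliminate σ: μ = (z₂·x₁ − z₁·x₂)/(z₂ − z₁) = (0.3319·0.307 − (-0.8064)·0.669)/1.138 = 0.563.
Then σ = (x₂ − x₁)/(z₂ − z₁) = (0.669 − 0.307)/1.138 = 0.318.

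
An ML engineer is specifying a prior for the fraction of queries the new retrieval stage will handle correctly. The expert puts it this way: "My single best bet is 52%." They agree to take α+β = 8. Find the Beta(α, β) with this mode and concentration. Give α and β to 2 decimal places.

α = 4.12, β = 3.88

For α,β > 1 the Beta mode is (α−1)/(α+β−2). With α+β = 8, the mode is (α−1)/6.
Set (α−1)/6 = 0.52 → α = 1 + 0.52·6 = 4.12.
β = 8 − α = 3.88.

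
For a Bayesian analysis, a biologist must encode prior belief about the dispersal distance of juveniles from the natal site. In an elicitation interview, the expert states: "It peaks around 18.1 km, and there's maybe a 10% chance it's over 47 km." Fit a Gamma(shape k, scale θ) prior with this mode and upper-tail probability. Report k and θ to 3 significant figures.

Gamma(k,θ) with k>1 has mode (k−1)θ, so θ = 18.1/(k−1).
Need P(X < 47) = 0.9 with θ tied to k this way. Start at k = 2, θ = 18.1: P(X<47) ≈ 0.732.
Too low — raise k to concentrate. Iterating converges to k ≈ 3.11.
Then θ = 18.1/(3.11−1) ≈ 8.59.

k ≈ 3.11, θ ≈ 8.59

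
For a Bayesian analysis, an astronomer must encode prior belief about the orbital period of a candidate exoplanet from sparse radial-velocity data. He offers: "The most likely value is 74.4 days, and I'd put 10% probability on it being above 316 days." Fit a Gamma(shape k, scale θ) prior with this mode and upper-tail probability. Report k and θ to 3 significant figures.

Gamma(k,θ) with k>1 has mode (k−1)θ, so θ = 74.4/(k−1).
Need P(X < 316) = 0.9 with θ tied to k this way. Start at k = 2, θ = 74.4: P(X<316) ≈ 0.925.
Too high — lower k to spread out. Iterating converges to k ≈ 1.87.
Then θ = 74.4/(1.87−1) ≈ 85.5.

k ≈ 1.87, θ ≈ 85.5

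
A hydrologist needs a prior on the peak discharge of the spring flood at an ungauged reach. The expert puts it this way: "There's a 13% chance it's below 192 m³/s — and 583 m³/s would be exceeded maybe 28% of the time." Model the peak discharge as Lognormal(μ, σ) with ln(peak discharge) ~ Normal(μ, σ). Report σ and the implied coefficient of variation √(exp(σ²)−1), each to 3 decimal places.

If T ~ Lognormal(μ,σ) then ln T ~ Normal(μ,σ), so the p-quantile of ln T is μ + z_p·σ.
ln(192) = 5.257 and ln(583) = 6.368; z_{0.13} = -1.126, z_{0.72} = 0.5828.
σ = (6.368 − 5.257)/(0.5828 − (-1.126)) = 0.650.
μ = 5.257 − (-1.126)·0.650 = 5.989.
CV = √(exp(σ²)−1) = √(exp(0.4223)−1) = 0.725.

σ ≈ 0.650, CV ≈ 0.725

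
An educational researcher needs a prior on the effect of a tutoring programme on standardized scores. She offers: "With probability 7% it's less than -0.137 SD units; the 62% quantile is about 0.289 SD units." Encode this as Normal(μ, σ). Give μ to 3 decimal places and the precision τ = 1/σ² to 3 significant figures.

The p-quantile of Normal(μ,σ) is μ + z_p·σ, with z_{0.07} = -1.476 and z_{0.62} = 0.3055.
Eliminate σ: μ = (z₂·x₁ − z₁·x₂)/(z₂ − z₁) = (0.3055·-0.137 − (-1.476)·0.289)/1.781 = 0.216.
Then σ = (x₂ − x₁)/(z₂ − z₁) = (0.289 − -0.137)/1.781 = 0.239.
Precision τ = 1/σ² = 1/0.2392² = 17.5.

μ = 0.216, τ = 17.5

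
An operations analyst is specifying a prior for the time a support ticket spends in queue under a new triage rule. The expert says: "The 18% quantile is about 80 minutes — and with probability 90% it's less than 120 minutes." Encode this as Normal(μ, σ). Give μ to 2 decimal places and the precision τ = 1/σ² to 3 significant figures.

The p-quantile of Normal(μ,σ) is μ + z_p·σ, with z_{0.18} = -0.9154 and z_{0.9} = 1.282.
Eliminate σ: μ = (z₂·x₁ − z₁·x₂)/(z₂ − z₁) = (1.282·80 − (-0.9154)·120)/2.197 = 96.67.
Then σ = (x₂ − x₁)/(z₂ − z₁) = (120 − 80)/2.197 = 18.21.
Precision τ = 1/σ² = 1/18.21² = 0.00302.

μ = 96.67, τ = 0.00302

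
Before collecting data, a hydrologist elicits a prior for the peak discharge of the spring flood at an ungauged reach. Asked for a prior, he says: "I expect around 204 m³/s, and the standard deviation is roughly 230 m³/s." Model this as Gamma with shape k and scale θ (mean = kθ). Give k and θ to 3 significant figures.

k ≈ 0.787, θ ≈ 259

For Gamma(k, scale θ): mean = kθ, variance = kθ², so CV = 1/√k.
CV = SD/mean = 230/204 = 1.127, hence k = 1/CV² = 0.787.
Then θ = mean/k = 204/0.787 = 259.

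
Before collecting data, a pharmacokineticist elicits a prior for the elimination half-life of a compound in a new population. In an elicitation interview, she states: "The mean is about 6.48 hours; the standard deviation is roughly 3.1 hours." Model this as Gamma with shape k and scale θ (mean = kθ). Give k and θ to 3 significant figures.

For Gamma(k, scale θ): mean = kθ, variance = kθ², so CV = 1/√k.
CV = SD/mean = 3.1/6.48 = 0.4784, hence k = 1/CV² = 4.37.
Then θ = mean/k = 6.48/4.37 = 1.48.

k ≈ 4.37, θ ≈ 1.48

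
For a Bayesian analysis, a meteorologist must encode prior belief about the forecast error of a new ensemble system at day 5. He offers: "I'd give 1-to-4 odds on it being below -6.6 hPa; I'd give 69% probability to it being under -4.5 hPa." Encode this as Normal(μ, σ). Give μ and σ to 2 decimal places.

For Normal(μ,σ), the p-quantile is μ + z_p·σ. Here z_{0.2} = -0.8416, z_{0.69} = 0.4959.
So -6.6 = μ − 0.8416σ and -4.5 = μ + 0.4959σ.
Subtracting: σ = (-4.5 − -6.6)/(0.4959 − (-0.8416)) = 1.57.
Then μ = -6.6 − (-0.8416)·1.57 = -5.28.

μ = -5.28, σ = 1.57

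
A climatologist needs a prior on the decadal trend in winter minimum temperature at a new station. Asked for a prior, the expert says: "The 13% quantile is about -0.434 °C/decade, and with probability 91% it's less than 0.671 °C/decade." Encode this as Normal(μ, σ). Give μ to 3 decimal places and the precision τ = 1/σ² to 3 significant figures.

For Normal(μ,σ), the p-quantile is μ + z_p·σ. Here z_{0.13} = -1.126, z_{0.91} = 1.341.
So -0.434 = μ − 1.126σ and 0.671 = μ + 1.341σ.
Subtracting: σ = (0.671 − -0.434)/(1.341 − (-1.126)) = 0.448.
Then μ = -0.434 − (-1.126)·0.448 = 0.070.
Precision τ = 1/σ² = 1/0.4479² = 4.99.

μ = 0.070, τ = 4.99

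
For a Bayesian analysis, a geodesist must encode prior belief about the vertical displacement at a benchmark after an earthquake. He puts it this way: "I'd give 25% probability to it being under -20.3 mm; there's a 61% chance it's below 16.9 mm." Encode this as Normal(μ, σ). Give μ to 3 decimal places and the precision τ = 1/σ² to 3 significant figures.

For Normal(μ,σ), the p-quantile is μ + z_p·σ. Here z_{0.25} = -0.6745, z_{0.61} = 0.2793.
So -20.3 = μ − 0.6745σ and 16.9 = μ + 0.2793σ.
Subtracting: σ = (16.9 − -20.3)/(0.2793 − (-0.6745)) = 39.002.
Then μ = -20.3 − (-0.6745)·39.002 = 6.006.
Precision τ = 1/σ² = 1/39² = 0.000657.

μ = 6.006, τ = 0.000657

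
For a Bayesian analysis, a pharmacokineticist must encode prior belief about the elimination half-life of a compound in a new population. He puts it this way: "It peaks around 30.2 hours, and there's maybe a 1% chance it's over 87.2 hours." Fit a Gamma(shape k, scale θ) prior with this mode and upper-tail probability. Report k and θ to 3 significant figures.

k ≈ 5.04, θ ≈ 7.47

Gamma(k,θ) with k>1 has mode (k−1)θ, so θ = 30.2/(k−1).
Need P(X < 87.2) = 0.99 with θ tied to k this way. Start at k = 2, θ = 30.2: P(X<87.2) ≈ 0.783.
Too low — raise k to concentrate. Iterating converges to k ≈ 5.04.
Then θ = 30.2/(5.04−1) ≈ 7.47.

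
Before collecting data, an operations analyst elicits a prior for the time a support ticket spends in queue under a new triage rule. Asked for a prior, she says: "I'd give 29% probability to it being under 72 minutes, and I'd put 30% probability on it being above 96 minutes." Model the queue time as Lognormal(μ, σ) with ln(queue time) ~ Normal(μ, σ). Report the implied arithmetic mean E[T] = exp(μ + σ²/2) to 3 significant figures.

E[T] ≈ 86.5 minutes

If T ~ Lognormal(μ,σ) then ln T ~ Normal(μ,σ), so the p-quantile of ln T is μ + z_p·σ.
ln(72) = 4.277 and ln(96) = 4.564; z_{0.29} = -0.5534, z_{0.7} = 0.5244.
σ = (4.564 − 4.277)/(0.5244 − (-0.5534)) = 0.267.
μ = 4.277 − (-0.5534)·0.267 = 4.424.
E[T] = exp(μ + σ²/2) = exp(4.424 + 0.0356) = 86.5 minutes.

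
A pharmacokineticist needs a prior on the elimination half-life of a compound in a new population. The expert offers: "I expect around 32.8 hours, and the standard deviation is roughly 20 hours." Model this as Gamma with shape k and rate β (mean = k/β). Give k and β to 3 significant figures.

k ≈ 2.69, β ≈ 0.082

For Gamma(k, rate β): mean = k/β, variance = k/β², so CV = 1/√k.
CV = SD/mean = 20/32.8 = 0.6098, hence k = 1/CV² = 2.69.
Then β = k/mean = 2.69/32.8 = 0.082.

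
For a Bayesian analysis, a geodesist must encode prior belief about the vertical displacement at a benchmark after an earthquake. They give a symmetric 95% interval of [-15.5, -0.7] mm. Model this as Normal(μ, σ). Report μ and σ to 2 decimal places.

A symmetric 95% interval runs μ ± z·σ with z = 1.96.
Half-width = 7.4, so σ = 7.4/1.96 = 3.78.
μ is the interval midpoint, -8.10.

μ = -8.10, σ = 3.78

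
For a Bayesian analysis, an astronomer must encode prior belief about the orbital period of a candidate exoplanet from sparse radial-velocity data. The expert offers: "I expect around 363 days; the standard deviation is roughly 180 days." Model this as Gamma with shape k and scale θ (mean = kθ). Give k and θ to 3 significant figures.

For Gamma(k, scale θ): mean = kθ, variance = kθ², so CV = 1/√k.
CV = SD/mean = 180/363 = 0.4959, hence k = 1/CV² = 4.07.
Then θ = mean/k = 363/4.07 = 89.3.

k ≈ 4.07, θ ≈ 89.3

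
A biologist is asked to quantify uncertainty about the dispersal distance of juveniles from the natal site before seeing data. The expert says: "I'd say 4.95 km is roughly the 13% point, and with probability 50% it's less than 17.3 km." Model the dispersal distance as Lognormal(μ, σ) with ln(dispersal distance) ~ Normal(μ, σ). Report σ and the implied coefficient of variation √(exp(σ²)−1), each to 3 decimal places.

σ ≈ 1.111, CV ≈ 1.561

If T ~ Lognormal(μ,σ) then ln T ~ Normal(μ,σ), so the p-quantile of ln T is μ + z_p·σ.
ln(4.95) = 1.599 and ln(17.3) = 2.851; z_{0.13} = -1.126, z_{0.5} = 0.
σ = (2.851 − 1.599)/(0 − (-1.126)) = 1.111.
μ = 1.599 − (-1.126)·1.111 = 2.851.
CV = √(exp(σ²)−1) = √(exp(1.2341)−1) = 1.561.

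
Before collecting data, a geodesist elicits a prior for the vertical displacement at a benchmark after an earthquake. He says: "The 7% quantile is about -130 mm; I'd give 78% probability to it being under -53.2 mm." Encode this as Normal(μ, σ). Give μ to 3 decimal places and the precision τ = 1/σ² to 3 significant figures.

μ = -79.581, τ = 0.000857

For Normal(μ,σ), the p-quantile is μ + z_p·σ. Here z_{0.07} = -1.476, z_{0.78} = 0.7722.
So -130 = μ − 1.476σ and -53.2 = μ + 0.7722σ.
Subtracting: σ = (-53.2 − -130)/(0.7722 − (-1.476)) = 34.164.
Then μ = -130 − (-1.476)·34.164 = -79.581.
Precision τ = 1/σ² = 1/34.16² = 0.000857.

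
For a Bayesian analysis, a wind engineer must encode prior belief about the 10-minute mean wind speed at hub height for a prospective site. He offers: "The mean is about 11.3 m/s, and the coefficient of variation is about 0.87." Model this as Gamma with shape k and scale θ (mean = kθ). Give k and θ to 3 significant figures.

k ≈ 1.32, θ ≈ 8.55

For Gamma(k, scale θ): mean = kθ, variance = kθ², so CV = 1/√k.
CV = 0.87, hence k = 1/CV² = 1.32.
Then θ = mean/k = 11.3/1.32 = 8.55.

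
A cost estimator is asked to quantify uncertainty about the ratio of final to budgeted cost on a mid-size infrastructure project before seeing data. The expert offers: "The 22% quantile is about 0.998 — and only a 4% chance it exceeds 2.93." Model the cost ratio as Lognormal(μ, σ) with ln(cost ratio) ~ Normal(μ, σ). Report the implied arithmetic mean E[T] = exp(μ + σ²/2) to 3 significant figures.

If T ~ Lognormal(μ,σ) then ln T ~ Normal(μ,σ), so the p-quantile of ln T is μ + z_p·σ.
ln(0.998) = -0.002002 and ln(2.93) = 1.075; z_{0.22} = -0.7722, z_{0.96} = 1.751.
σ = (1.075 − -0.002002)/(1.751 − (-0.7722)) = 0.427.
μ = -0.002002 − (-0.7722)·0.427 = 0.328.
E[T] = exp(μ + σ²/2) = exp(0.328 + 0.0911) = 1.52.

E[T] ≈ 1.52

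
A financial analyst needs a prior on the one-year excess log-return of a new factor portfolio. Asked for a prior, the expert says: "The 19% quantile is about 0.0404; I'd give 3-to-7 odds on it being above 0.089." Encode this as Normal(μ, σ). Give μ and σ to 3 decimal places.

μ = 0.071, σ = 0.035

The p-quantile of Normal(μ,σ) is μ + z_p·σ, with z_{0.19} = -0.8779 and z_{0.7} = 0.5244.
Eliminate σ: μ = (z₂·x₁ − z₁·x₂)/(z₂ − z₁) = (0.5244·0.0404 − (-0.8779)·0.089)/1.402 = 0.071.
Then σ = (x₂ − x₁)/(z₂ − z₁) = (0.089 − 0.0404)/1.402 = 0.035.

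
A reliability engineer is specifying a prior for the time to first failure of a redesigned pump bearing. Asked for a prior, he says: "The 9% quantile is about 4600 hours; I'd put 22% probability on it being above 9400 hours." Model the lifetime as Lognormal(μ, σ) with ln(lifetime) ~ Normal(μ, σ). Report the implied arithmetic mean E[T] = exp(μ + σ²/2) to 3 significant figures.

If T ~ Lognormal(μ,σ) then ln T ~ Normal(μ,σ), so the p-quantile of ln T is μ + z_p·σ.
ln(4600) = 8.434 and ln(9400) = 9.148; z_{0.09} = -1.341, z_{0.78} = 0.7722.
σ = (9.148 − 8.434)/(0.7722 − (-1.341)) = 0.338.
μ = 8.434 − (-1.341)·0.338 = 8.887.
E[T] = exp(μ + σ²/2) = exp(8.887 + 0.0572) = 7670 hours.

E[T] ≈ 7670 hours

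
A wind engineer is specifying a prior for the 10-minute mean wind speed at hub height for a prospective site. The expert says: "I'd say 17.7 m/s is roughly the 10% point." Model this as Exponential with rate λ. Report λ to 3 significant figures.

P(T < 17.7) = 1 − e^(−λ·17.7) = 0.1, so λ = −ln(1−0.1)/17.7 = −ln(0.9)/17.7 = 0.00595.

λ ≈ 0.00595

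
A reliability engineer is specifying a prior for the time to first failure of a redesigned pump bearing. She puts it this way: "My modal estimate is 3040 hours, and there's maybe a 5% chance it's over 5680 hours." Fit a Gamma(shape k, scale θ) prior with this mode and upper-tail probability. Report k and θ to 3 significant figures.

Gamma(k,θ) with k>1 has mode (k−1)θ, so θ = 3040/(k−1).
Need P(X < 5680) = 0.95 with θ tied to k this way. Start at k = 2, θ = 3040: P(X<5680) ≈ 0.557.
Too low — raise k to concentrate. Iterating converges to k ≈ 8.12.
Then θ = 3040/(8.12−1) ≈ 427.

k ≈ 8.12, θ ≈ 427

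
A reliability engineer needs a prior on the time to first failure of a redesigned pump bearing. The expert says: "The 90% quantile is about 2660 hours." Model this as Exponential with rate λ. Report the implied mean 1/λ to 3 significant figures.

mean ≈ 1160 hours

P(T < 2660.0) = 1 − e^(−λ·2660.0) = 0.9, so λ = −ln(1−0.9)/2660.0 = −ln(0.1)/2660.0 = 0.000866.
Mean = 1/λ = 1160 hours.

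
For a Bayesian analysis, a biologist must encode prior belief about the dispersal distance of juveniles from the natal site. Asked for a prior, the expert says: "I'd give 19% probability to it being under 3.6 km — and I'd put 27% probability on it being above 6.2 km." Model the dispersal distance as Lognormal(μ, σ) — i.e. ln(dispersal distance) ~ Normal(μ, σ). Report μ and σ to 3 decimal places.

μ ≈ 1.601, σ ≈ 0.365

If T ~ Lognormal(μ,σ) then ln T ~ Normal(μ,σ), so the p-quantile of ln T is μ + z_p·σ.
ln(3.6) = 1.281 and ln(6.2) = 1.825; z_{0.19} = -0.8779, z_{0.73} = 0.6128.
σ = (1.825 − 1.281)/(0.6128 − (-0.8779)) = 0.365.
μ = 1.281 − (-0.8779)·0.365 = 1.601.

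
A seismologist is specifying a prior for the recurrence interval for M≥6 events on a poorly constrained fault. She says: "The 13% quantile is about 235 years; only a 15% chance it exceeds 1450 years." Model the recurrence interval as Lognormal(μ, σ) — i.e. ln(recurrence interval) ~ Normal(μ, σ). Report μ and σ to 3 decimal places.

μ ≈ 6.407, σ ≈ 0.841

If T ~ Lognormal(μ,σ) then ln T ~ Normal(μ,σ), so the p-quantile of ln T is μ + z_p·σ.
ln(235) = 5.46 and ln(1450) = 7.279; z_{0.13} = -1.126, z_{0.85} = 1.036.
σ = (7.279 − 5.46)/(1.036 − (-1.126)) = 0.841.
μ = 5.46 − (-1.126)·0.841 = 6.407.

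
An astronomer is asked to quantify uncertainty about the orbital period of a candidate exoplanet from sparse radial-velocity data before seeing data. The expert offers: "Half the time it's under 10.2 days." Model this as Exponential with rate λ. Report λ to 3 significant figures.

Exponential median = ln 2 / λ, so λ = ln 2 / 10.2 = 0.068.

λ ≈ 0.068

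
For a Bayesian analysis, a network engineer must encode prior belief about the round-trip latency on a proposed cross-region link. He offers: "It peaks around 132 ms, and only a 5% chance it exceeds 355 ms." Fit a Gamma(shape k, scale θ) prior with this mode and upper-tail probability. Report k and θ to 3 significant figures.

k ≈ 3.75, θ ≈ 48

Gamma(k,θ) with k>1 has mode (k−1)θ, so θ = 132/(k−1).
Need P(X < 355) = 0.95 with θ tied to k this way. Start at k = 2, θ = 132: P(X<355) ≈ 0.749.
Too low — raise k to concentrate. Iterating converges to k ≈ 3.75.
Then θ = 132/(3.75−1) ≈ 48.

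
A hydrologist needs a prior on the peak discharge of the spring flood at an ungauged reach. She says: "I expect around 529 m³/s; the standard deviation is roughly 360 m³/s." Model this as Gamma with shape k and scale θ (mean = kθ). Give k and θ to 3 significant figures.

For Gamma(k, scale θ): mean = kθ, variance = kθ², so CV = 1/√k.
CV = SD/mean = 360/529 = 0.6805, hence k = 1/CV² = 2.16.
Then θ = mean/k = 529/2.16 = 245.

k ≈ 2.16, θ ≈ 245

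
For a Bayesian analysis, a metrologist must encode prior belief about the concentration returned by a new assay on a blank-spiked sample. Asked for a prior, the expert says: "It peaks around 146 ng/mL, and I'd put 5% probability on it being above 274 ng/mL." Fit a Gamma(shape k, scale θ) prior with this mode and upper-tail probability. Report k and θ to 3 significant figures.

Gamma(k,θ) with k>1 has mode (k−1)θ, so θ = 146/(k−1).
Need P(X < 274) = 0.95 with θ tied to k this way. Start at k = 2, θ = 146: P(X<274) ≈ 0.560.
Too low — raise k to concentrate. Iterating converges to k ≈ 8.02.
Then θ = 146/(8.02−1) ≈ 20.8.

k ≈ 8.02, θ ≈ 20.8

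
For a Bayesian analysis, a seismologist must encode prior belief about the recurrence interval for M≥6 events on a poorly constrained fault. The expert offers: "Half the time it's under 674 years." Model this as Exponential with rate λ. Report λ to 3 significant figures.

λ ≈ 0.00103

Exponential median = ln 2 / λ, so λ = ln 2 / 674.0 = 0.00103.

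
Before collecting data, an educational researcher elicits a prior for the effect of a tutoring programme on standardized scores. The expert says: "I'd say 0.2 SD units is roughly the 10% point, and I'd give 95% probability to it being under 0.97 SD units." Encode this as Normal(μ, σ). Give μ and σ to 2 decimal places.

μ = 0.54, σ = 0.26

The p-quantile of Normal(μ,σ) is μ + z_p·σ, with z_{0.1} = -1.282 and z_{0.95} = 1.645.
Eliminate σ: μ = (z₂·x₁ − z₁·x₂)/(z₂ − z₁) = (1.645·0.2 − (-1.282)·0.97)/2.926 = 0.54.
Then σ = (x₂ − x₁)/(z₂ − z₁) = (0.97 − 0.2)/2.926 = 0.26.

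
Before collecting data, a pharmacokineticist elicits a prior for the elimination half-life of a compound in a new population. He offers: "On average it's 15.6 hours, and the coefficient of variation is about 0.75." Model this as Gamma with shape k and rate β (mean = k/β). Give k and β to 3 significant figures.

For Gamma(k, rate β): mean = k/β, variance = k/β², so CV = 1/√k.
CV = 0.75, hence k = 1/CV² = 1.78.
Then β = k/mean = 1.78/15.6 = 0.114.

k ≈ 1.78, β ≈ 0.114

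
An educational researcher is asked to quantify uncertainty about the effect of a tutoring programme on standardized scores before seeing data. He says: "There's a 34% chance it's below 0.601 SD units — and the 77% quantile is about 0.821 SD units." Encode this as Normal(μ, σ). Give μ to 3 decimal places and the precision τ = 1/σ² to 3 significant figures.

The p-quantile of Normal(μ,σ) is μ + z_p·σ, with z_{0.34} = -0.4125 and z_{0.77} = 0.7388.
Eliminate σ: μ = (z₂·x₁ − z₁·x₂)/(z₂ − z₁) = (0.7388·0.601 − (-0.4125)·0.821)/1.151 = 0.680.
Then σ = (x₂ − x₁)/(z₂ − z₁) = (0.821 − 0.601)/1.151 = 0.191.
Precision τ = 1/σ² = 1/0.1911² = 27.4.

μ = 0.680, τ = 27.4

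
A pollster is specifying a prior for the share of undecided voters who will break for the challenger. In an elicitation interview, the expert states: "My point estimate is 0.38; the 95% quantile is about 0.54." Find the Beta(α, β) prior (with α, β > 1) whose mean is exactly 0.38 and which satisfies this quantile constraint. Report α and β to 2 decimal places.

α ≈ 9.78, β ≈ 15.95

With mean 0.38 fixed, write α = 0.38s, β = 0.62s where s = α+β.
Need P(θ < 0.54) = 0.95 under Beta(0.38s, 0.62s). Normal approximation: (q−m)/√(m(1−m)/s) ≈ z_{0.95} = 1.64, so s ≈ 0.38·0.62·(1.64)²/(0.54−0.38)² = 24.9.
At s = 24.9: P(θ<0.54) ≈ 0.947. Adjusting to match 0.95 gives s ≈ 25.73.
So α = 0.38·25.73 ≈ 9.78, β = 0.62·25.73 ≈ 15.95.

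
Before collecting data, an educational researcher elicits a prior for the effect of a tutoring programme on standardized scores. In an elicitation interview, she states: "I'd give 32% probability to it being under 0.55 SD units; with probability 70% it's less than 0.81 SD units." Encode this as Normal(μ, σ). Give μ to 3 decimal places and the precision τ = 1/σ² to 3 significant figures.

μ = 0.673, τ = 14.6

The p-quantile of Normal(μ,σ) is μ + z_p·σ, with z_{0.32} = -0.4677 and z_{0.7} = 0.5244.
Eliminate σ: μ = (z₂·x₁ − z₁·x₂)/(z₂ − z₁) = (0.5244·0.55 − (-0.4677)·0.81)/0.9921 = 0.673.
Then σ = (x₂ − x₁)/(z₂ − z₁) = (0.81 − 0.55)/0.9921 = 0.262.
Precision τ = 1/σ² = 1/0.2621² = 14.6.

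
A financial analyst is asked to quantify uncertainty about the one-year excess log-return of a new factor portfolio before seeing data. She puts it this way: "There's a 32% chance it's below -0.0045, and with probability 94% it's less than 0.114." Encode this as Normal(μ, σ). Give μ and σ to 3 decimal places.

For Normal(μ,σ), the p-quantile is μ + z_p·σ. Here z_{0.32} = -0.4677, z_{0.94} = 1.555.
So -0.0045 = μ − 0.4677σ and 0.114 = μ + 1.555σ.
Subtracting: σ = (0.114 − -0.0045)/(1.555 − (-0.4677)) = 0.059.
Then μ = -0.0045 − (-0.4677)·0.059 = 0.023.

μ = 0.023, σ = 0.059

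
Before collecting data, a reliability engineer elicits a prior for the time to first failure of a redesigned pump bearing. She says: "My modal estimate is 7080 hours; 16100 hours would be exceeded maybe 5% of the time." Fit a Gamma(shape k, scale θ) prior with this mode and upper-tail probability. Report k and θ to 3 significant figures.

k ≈ 5.06, θ ≈ 1740

Gamma(k,θ) with k>1 has mode (k−1)θ, so θ = 7080/(k−1).
Need P(X < 16100) = 0.95 with θ tied to k this way. Start at k = 2, θ = 7080: P(X<16100) ≈ 0.663.
Too low — raise k to concentrate. Iterating converges to k ≈ 5.06.
Then θ = 7080/(5.06−1) ≈ 1740.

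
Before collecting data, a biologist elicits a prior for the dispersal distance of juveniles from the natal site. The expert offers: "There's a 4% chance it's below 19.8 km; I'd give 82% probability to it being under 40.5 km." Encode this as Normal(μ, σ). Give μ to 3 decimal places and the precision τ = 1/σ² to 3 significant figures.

μ = 33.393, τ = 0.0166

The p-quantile of Normal(μ,σ) is μ + z_p·σ, with z_{0.04} = -1.751 and z_{0.82} = 0.9154.
Eliminate σ: μ = (z₂·x₁ − z₁·x₂)/(z₂ − z₁) = (0.9154·19.8 − (-1.751)·40.5)/2.666 = 33.393.
Then σ = (x₂ − x₁)/(z₂ − z₁) = (40.5 − 19.8)/2.666 = 7.764.
Precision τ = 1/σ² = 1/7.764² = 0.0166.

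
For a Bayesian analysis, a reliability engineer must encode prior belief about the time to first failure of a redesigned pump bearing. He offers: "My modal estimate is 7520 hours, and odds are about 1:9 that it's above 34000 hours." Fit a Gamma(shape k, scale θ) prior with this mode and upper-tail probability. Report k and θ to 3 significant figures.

Gamma(k,θ) with k>1 has mode (k−1)θ, so θ = 7520/(k−1).
Need P(X < 34000) = 0.9 with θ tied to k this way. Start at k = 2, θ = 7520: P(X<34000) ≈ 0.940.
Too high — lower k to spread out. Iterating converges to k ≈ 1.79.
Then θ = 7520/(1.79−1) ≈ 9510.

k ≈ 1.79, θ ≈ 9510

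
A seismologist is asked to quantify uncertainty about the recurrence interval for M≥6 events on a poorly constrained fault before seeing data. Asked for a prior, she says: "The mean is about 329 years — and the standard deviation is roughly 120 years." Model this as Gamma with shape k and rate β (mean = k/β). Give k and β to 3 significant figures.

For Gamma(k, rate β): mean = k/β, variance = k/β², so CV = 1/√k.
CV = SD/mean = 120/329 = 0.3647, hence k = 1/CV² = 7.52.
Then β = k/mean = 7.52/329 = 0.0228.

k ≈ 7.52, β ≈ 0.0228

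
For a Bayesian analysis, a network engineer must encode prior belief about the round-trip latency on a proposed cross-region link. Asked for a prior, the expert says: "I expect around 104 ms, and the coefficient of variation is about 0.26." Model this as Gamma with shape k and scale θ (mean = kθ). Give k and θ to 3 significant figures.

For Gamma(k, scale θ): mean = kθ, variance = kθ², so CV = 1/√k.
CV = 0.26, hence k = 1/CV² = 14.8.
Then θ = mean/k = 104/14.8 = 7.03.

k ≈ 14.8, θ ≈ 7.03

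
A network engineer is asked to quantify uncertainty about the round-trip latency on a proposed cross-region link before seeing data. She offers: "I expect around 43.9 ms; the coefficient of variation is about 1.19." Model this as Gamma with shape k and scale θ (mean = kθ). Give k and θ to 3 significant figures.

k ≈ 0.706, θ ≈ 62.2

For Gamma(k, scale θ): mean = kθ, variance = kθ², so CV = 1/√k.
CV = 1.19, hence k = 1/CV² = 0.706.
Then θ = mean/k = 43.9/0.706 = 62.2.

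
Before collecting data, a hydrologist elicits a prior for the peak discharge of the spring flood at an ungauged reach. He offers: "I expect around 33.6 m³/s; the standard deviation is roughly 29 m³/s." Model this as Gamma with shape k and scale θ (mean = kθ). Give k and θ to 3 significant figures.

For Gamma(k, scale θ): mean = kθ, variance = kθ², so CV = 1/√k.
CV = SD/mean = 29/33.6 = 0.8631, hence k = 1/CV² = 1.34.
Then θ = mean/k = 33.6/1.34 = 25.

k ≈ 1.34, θ ≈ 25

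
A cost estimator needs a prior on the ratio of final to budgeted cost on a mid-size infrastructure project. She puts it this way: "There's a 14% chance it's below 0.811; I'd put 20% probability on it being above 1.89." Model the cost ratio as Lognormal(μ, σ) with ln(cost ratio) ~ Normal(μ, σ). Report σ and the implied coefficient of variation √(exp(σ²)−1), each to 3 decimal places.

If T ~ Lognormal(μ,σ) then ln T ~ Normal(μ,σ), so the p-quantile of ln T is μ + z_p·σ.
ln(0.811) = -0.2095 and ln(1.89) = 0.6366; z_{0.14} = -1.08, z_{0.8} = 0.8416.
σ = (0.6366 − -0.2095)/(0.8416 − (-1.08)) = 0.440.
μ = -0.2095 − (-1.08)·0.440 = 0.266.
CV = √(exp(σ²)−1) = √(exp(0.1938)−1) = 0.462.

σ ≈ 0.440, CV ≈ 0.462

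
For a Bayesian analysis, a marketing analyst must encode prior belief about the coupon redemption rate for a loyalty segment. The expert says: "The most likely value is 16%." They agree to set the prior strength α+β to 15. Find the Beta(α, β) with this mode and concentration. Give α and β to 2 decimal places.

For α,β > 1 the Beta mode is (α−1)/(α+β−2). With α+β = 15, the mode is (α−1)/13.
Set (α−1)/13 = 0.16 → α = 1 + 0.16·13 = 3.08.
β = 15 − α = 11.92.

α = 3.08, β = 11.92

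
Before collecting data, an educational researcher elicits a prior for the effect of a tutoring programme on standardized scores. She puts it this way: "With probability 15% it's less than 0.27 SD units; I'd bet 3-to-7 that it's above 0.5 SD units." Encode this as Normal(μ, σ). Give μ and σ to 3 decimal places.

μ = 0.423, σ = 0.147

The p-quantile of Normal(μ,σ) is μ + z_p·σ, with z_{0.15} = -1.036 and z_{0.7} = 0.5244.
Eliminate σ: μ = (z₂·x₁ − z₁·x₂)/(z₂ − z₁) = (0.5244·0.27 − (-1.036)·0.5)/1.561 = 0.423.
Then σ = (x₂ − x₁)/(z₂ − z₁) = (0.5 − 0.27)/1.561 = 0.147.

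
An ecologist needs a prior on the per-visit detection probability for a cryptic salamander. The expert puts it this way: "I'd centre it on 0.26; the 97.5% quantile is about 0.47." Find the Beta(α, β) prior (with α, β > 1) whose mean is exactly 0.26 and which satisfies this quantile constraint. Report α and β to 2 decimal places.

With mean 0.26 fixed, write α = 0.26s, β = 0.74s where s = α+β.
Need P(θ < 0.47) = 0.975 under Beta(0.26s, 0.74s). Normal approximation: (q−m)/√(m(1−m)/s) ≈ z_{0.975} = 1.96, so s ≈ 0.26·0.74·(1.96)²/(0.47−0.26)² = 16.8.
At s = 16.8: P(θ<0.47) ≈ 0.966. Adjusting to match 0.975 gives s ≈ 19.48.
So α = 0.26·19.48 ≈ 5.07, β = 0.74·19.48 ≈ 14.42.

α ≈ 5.07, β ≈ 14.42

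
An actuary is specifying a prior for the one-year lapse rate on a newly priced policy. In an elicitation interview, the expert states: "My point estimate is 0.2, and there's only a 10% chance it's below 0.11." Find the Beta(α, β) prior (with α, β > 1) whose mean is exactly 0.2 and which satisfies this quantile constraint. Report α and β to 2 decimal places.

With mean 0.2 fixed, write α = 0.2s, β = 0.8s where s = α+β.
Need P(θ < 0.11) = 0.1 under Beta(0.2s, 0.8s). Normal approximation: (q−m)/√(m(1−m)/s) ≈ z_{0.1} = -1.28, so s ≈ 0.2·0.8·(-1.28)²/(0.11−0.2)² = 32.4.
At s = 32.4: P(θ<0.11) ≈ 0.082. Adjusting to match 0.1 gives s ≈ 28.22.
So α = 0.2·28.22 ≈ 5.64, β = 0.8·28.22 ≈ 22.58.

α ≈ 5.64, β ≈ 22.58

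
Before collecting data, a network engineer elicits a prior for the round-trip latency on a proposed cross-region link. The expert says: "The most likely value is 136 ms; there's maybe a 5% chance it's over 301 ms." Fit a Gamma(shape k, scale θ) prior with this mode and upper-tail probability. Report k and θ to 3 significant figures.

Gamma(k,θ) with k>1 has mode (k−1)θ, so θ = 136/(k−1).
Need P(X < 301) = 0.95 with θ tied to k this way. Start at k = 2, θ = 136: P(X<301) ≈ 0.649.
Too low — raise k to concentrate. Iterating converges to k ≈ 5.36.
Then θ = 136/(5.36−1) ≈ 31.2.

k ≈ 5.36, θ ≈ 31.2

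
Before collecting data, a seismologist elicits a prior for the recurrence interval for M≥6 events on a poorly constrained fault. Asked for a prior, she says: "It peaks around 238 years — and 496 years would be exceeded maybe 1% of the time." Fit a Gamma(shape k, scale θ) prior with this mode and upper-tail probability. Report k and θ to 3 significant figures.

Gamma(k,θ) with k>1 has mode (k−1)θ, so θ = 238/(k−1).
Need P(X < 496) = 0.99 with θ tied to k this way. Start at k = 2, θ = 238: P(X<496) ≈ 0.616.
Too low — raise k to concentrate. Iterating converges to k ≈ 10.
Then θ = 238/(10−1) ≈ 26.3.

k ≈ 10, θ ≈ 26.3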